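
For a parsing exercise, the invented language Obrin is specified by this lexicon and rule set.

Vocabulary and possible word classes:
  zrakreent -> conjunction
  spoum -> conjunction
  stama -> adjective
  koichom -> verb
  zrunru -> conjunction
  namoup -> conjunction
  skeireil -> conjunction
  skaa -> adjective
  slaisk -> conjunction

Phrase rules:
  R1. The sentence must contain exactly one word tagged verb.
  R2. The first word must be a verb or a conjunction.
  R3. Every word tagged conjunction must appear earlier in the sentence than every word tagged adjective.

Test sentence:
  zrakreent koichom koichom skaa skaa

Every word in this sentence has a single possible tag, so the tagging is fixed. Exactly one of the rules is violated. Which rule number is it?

Fixed tagging: conjunction verb verb adjective adjective.
Rule check: R1 violated, R2 holds, R3 holds.
Only rule 1 fails.

1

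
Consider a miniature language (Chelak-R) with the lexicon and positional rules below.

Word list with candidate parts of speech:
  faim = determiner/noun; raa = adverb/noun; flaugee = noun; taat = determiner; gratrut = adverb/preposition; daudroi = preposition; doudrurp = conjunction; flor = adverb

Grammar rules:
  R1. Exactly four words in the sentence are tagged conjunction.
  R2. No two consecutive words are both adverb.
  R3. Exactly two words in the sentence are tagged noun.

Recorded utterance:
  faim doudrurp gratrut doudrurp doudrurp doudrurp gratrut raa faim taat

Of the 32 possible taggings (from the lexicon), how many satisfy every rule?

10

Candidates per position — 1:faim {determiner,noun}; 2:doudrurp {conjunction}; 3:gratrut {adverb,preposition}; 4:doudrurp {conjunction}; 5:doudrurp {conjunction}; 6:doudrurp {conjunction}; 7:gratrut {adverb,preposition}; 8:raa {adverb,noun}; 9:faim {determiner,noun}; 10:taat {determiner}.
There are 32 candidate sequences in total.
Checking each against the rules leaves 10 sequences.
Count = 10.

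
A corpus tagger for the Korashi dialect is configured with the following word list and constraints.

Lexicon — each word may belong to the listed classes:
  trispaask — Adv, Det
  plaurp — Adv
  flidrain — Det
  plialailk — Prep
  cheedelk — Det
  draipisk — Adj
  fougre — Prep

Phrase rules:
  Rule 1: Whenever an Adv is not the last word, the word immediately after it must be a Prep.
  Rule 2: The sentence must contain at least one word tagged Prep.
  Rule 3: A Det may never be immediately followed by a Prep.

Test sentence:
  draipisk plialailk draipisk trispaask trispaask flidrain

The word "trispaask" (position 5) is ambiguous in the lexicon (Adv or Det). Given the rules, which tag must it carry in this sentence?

Det

Candidates per position — 1:draipisk {Adj}; 2:plialailk {Prep}; 3:draipisk {Adj}; 4:trispaask {Adv,Det}; 5:trispaask {Adv,Det}; 6:flidrain {Det}.
At position 4, choosing Adv makes rule 1 impossible to satisfy; hence Det.
At position 5, choosing Adv makes rule 1 impossible to satisfy; hence Det.
So the tagging must be: Adj Prep Adj Det Det Det.
Verifying each rule — rule 1 satisfied; rule 2 satisfied; rule 3 satisfied.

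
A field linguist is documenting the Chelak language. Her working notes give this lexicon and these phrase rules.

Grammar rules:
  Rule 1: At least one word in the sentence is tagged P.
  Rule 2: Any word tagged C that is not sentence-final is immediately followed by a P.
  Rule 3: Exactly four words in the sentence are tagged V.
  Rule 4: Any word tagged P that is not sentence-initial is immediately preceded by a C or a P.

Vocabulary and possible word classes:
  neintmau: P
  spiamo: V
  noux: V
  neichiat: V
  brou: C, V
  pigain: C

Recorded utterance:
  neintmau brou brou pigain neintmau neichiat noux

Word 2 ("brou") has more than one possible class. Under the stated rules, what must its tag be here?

V

Candidates per position — 1:neintmau {P}; 2:brou {C,V}; 3:brou {C,V}; 4:pigain {C}; 5:neintmau {P}; 6:neichiat {V}; 7:noux {V}.
At position 2, choosing C makes rule 2 impossible to satisfy; hence V.
At position 3, choosing C makes rule 2 impossible to satisfy; hence V.
The only consistent sequence is: P V V C P V V.
Check: rule 1 ok; rule 2 ok; rule 3 ok; rule 4 ok.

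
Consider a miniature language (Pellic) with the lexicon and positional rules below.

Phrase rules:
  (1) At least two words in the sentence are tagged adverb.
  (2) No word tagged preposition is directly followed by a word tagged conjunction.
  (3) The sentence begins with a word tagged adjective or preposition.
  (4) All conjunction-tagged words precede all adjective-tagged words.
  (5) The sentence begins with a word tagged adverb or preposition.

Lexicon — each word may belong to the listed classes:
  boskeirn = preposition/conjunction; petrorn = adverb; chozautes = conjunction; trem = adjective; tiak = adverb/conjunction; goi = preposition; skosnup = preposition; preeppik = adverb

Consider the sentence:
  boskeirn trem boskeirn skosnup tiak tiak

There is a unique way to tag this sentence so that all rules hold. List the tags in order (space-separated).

Candidates per position — 1:boskeirn {preposition,conjunction}; 2:trem {adjective}; 3:boskeirn {preposition,conjunction}; 4:skosnup {preposition}; 5:tiak {adverb,conjunction}; 6:tiak {adverb,conjunction}.
Position 1: conjunction is ruled out by rule 3; that leaves preposition.
Position 3: conjunction is ruled out by rule 4; that leaves preposition.
Position 5: conjunction is ruled out by rule 1; that leaves adverb.
Position 6: conjunction is ruled out by rule 1; that leaves adverb.
So the tagging must be: preposition adjective preposition preposition adverb adverb.
Verifying each rule — rule 1 holds; rule 2 holds; rule 3 holds; rule 4 holds; rule 5 holds.

preposition adjective preposition preposition adverb adverb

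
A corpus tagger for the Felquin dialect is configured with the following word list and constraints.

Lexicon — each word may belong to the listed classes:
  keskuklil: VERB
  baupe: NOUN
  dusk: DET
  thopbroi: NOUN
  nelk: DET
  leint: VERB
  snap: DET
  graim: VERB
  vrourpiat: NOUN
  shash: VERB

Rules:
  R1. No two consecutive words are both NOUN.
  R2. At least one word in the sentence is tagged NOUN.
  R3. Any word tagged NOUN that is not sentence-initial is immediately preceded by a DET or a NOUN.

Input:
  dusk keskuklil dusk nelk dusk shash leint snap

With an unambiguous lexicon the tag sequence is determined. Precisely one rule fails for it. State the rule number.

2

Fixed tagging: DET VERB DET DET DET VERB VERB DET.
Checking each rule: R1 holds, R2 violated, R3 holds.
Only rule 2 fails.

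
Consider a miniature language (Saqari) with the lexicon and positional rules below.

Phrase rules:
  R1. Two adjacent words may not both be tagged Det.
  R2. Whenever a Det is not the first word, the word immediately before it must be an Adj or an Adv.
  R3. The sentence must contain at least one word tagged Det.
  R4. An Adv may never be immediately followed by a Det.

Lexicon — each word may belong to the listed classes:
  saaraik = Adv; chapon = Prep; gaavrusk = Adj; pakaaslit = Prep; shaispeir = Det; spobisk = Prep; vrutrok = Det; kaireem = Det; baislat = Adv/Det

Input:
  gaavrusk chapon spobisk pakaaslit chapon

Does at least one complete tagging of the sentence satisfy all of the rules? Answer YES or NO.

NO

Candidates per position — 1:gaavrusk {Adj}; 2:chapon {Prep}; 3:spobisk {Prep}; 4:pakaaslit {Prep}; 5:chapon {Prep}.
Rule 3 cannot be satisfied by any choice of tags from the lexicon.
So there is no consistent tagging.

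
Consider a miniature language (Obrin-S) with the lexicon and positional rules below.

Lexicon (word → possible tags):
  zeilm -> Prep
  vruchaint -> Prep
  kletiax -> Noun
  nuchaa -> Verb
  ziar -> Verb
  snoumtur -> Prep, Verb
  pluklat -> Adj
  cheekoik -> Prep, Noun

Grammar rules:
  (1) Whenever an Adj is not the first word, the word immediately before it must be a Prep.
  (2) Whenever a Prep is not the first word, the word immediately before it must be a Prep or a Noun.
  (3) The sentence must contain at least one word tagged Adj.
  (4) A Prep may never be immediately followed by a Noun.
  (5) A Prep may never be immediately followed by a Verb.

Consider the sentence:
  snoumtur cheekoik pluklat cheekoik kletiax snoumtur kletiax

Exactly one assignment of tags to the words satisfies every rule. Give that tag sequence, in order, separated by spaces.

Candidates per position — 1:snoumtur {Prep,Verb}; 2:cheekoik {Prep,Noun}; 3:pluklat {Adj}; 4:cheekoik {Prep,Noun}; 5:kletiax {Noun}; 6:snoumtur {Prep,Verb}; 7:kletiax {Noun}.
If word 2 were Noun, no tagging could satisfy rule 1; so word 2 is Prep.
If word 4 were Prep, no tagging could satisfy rule 2; so word 4 is Noun.
If word 6 were Prep, no tagging could satisfy rule 4; so word 6 is Verb.
If word 1 were Verb, no tagging could satisfy rule 2; so word 1 is Prep.
The unique satisfying tagging is: Prep Prep Adj Noun Noun Verb Noun.
Check: rule 1 satisfied; rule 2 satisfied; rule 3 satisfied; rule 4 satisfied; rule 5 satisfied.

Prep Prep Adj Noun Noun Verb Noun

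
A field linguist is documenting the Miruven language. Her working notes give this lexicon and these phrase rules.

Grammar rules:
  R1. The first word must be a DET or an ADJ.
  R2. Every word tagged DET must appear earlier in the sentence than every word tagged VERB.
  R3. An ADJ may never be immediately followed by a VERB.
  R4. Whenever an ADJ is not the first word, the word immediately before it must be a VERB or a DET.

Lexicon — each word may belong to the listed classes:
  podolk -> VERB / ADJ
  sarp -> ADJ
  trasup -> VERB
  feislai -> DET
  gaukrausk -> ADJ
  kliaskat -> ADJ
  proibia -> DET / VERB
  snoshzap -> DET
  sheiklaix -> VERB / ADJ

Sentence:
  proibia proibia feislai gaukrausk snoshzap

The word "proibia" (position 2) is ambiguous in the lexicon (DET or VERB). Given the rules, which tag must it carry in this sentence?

Candidates per position — 1:proibia {DET,VERB}; 2:proibia {DET,VERB}; 3:feislai {DET}; 4:gaukrausk {ADJ}; 5:snoshzap {DET}.
At position 1, choosing VERB makes rule 1 impossible to satisfy; hence DET.
At position 2, choosing VERB makes rule 2 impossible to satisfy; hence DET.
So the tagging must be: DET DET DET ADJ DET.
Check: rule 1 satisfied; rule 2 satisfied; rule 3 satisfied; rule 4 satisfied.

DET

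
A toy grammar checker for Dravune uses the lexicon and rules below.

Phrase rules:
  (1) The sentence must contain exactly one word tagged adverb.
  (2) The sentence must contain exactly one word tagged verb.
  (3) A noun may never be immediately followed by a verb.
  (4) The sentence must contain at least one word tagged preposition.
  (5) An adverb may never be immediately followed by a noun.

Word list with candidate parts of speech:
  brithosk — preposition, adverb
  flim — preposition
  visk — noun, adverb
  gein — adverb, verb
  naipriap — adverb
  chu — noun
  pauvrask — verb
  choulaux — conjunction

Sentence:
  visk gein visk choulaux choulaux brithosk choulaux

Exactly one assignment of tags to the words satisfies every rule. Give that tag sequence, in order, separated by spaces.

adverb verb noun conjunction conjunction preposition conjunction

Candidates per position — 1:visk {noun,adverb}; 2:gein {adverb,verb}; 3:visk {noun,adverb}; 4:choulaux {conjunction}; 5:choulaux {conjunction}; 6:brithosk {preposition,adverb}; 7:choulaux {conjunction}.
Word 2 cannot be adverb — rule 2 would then fail for every completion. It is verb.
Word 6 cannot be adverb — rule 4 would then fail for every completion. It is preposition.
Word 1 cannot be noun — rule 3 would then fail for every completion. It is adverb.
Word 3 cannot be adverb — rule 1 would then fail for every completion. It is noun.
That leaves exactly one tagging: adverb verb noun conjunction conjunction preposition conjunction.
Check: rule 1 ✓; rule 2 ✓; rule 3 ✓; rule 4 ✓; rule 5 ✓.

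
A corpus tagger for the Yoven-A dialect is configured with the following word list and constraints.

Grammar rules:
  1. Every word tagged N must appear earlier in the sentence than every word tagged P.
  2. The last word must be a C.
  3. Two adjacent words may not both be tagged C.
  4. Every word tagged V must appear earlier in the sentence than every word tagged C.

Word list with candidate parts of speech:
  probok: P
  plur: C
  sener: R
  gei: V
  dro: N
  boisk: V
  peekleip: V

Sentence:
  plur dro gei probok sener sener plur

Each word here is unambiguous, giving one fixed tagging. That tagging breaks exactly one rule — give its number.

4

Fixed tagging: C N V P R R C.
Checking each rule: R1 ok, R2 ok, R3 ok, R4 fails.
Only rule 4 fails.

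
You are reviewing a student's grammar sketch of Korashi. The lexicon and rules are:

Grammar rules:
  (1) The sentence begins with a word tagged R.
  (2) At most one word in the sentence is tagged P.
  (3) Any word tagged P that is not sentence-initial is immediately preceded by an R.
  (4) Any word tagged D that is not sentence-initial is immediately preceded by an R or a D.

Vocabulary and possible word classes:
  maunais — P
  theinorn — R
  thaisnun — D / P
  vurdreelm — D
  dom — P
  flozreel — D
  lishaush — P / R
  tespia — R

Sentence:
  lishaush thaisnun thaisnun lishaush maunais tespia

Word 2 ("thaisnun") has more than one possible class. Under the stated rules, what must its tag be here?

Candidates per position — 1:lishaush {P,R}; 2:thaisnun {D,P}; 3:thaisnun {D,P}; 4:lishaush {P,R}; 5:maunais {P}; 6:tespia {R}.
Position 1: P is ruled out by rule 1; that leaves R.
Position 2: P is ruled out by rule 2; that leaves D.
Position 3: P is ruled out by rule 2; that leaves D.
Position 4: P is ruled out by rule 2; that leaves R.
So the tagging must be: R D D R P R.
Check: rule 1 satisfied; rule 2 satisfied; rule 3 satisfied; rule 4 satisfied.

D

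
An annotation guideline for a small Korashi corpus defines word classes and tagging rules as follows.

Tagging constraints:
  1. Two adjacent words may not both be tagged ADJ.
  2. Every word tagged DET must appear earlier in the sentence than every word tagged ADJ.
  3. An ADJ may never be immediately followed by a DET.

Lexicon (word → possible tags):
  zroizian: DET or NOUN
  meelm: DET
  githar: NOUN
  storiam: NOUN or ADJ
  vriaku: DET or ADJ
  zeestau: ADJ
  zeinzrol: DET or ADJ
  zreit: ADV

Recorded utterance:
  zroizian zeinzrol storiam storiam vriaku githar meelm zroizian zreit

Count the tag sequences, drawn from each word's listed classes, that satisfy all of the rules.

4

Candidates per position — 1:zroizian {DET,NOUN}; 2:zeinzrol {DET,ADJ}; 3:storiam {NOUN,ADJ}; 4:storiam {NOUN,ADJ}; 5:vriaku {DET,ADJ}; 6:githar {NOUN}; 7:meelm {DET}; 8:zroizian {DET,NOUN}; 9:zreit {ADV}.
There are 64 candidate sequences in total.
The sequences that satisfy every rule: DET DET NOUN NOUN DET NOUN DET DET ADV; DET DET NOUN NOUN DET NOUN DET NOUN ADV; NOUN DET NOUN NOUN DET NOUN DET DET ADV; NOUN DET NOUN NOUN DET NOUN DET NOUN ADV.
Count = 4.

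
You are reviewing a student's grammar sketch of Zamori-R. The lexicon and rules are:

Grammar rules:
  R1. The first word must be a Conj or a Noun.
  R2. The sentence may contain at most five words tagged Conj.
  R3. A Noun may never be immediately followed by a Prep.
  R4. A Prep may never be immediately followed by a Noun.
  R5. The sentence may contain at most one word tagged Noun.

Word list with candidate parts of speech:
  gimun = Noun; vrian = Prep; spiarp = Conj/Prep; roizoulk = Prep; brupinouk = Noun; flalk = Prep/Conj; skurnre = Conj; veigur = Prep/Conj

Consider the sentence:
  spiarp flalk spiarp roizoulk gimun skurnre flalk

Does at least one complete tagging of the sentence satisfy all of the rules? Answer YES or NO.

NO

Candidates per position — 1:spiarp {Conj,Prep}; 2:flalk {Prep,Conj}; 3:spiarp {Conj,Prep}; 4:roizoulk {Prep}; 5:gimun {Noun}; 6:skurnre {Conj}; 7:flalk {Prep,Conj}.
Rule 4 cannot be satisfied by any choice of tags from the lexicon.
So there is no consistent tagging.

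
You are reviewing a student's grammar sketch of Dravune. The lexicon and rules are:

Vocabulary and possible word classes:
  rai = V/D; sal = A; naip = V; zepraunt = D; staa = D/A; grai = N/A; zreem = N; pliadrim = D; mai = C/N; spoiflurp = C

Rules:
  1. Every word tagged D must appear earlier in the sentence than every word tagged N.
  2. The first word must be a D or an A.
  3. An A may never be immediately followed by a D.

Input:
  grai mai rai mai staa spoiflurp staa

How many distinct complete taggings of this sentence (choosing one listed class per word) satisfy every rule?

Candidates per position — 1:grai {N,A}; 2:mai {C,N}; 3:rai {V,D}; 4:mai {C,N}; 5:staa {D,A}; 6:spoiflurp {C}; 7:staa {D,A}.
There are 64 candidate sequences in total.
Checking each against the rules leaves 12 sequences.
Count = 12.

12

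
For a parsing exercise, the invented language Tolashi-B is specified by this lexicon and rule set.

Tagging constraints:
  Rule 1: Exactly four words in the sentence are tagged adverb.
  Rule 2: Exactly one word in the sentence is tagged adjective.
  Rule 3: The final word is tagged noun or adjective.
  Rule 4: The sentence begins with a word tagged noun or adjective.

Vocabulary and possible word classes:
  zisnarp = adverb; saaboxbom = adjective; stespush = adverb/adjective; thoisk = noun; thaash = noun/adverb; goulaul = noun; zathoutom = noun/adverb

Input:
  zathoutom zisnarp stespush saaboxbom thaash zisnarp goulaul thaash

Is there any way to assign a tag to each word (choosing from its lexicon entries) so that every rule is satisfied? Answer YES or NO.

YES

Candidates per position — 1:zathoutom {noun,adverb}; 2:zisnarp {adverb}; 3:stespush {adverb,adjective}; 4:saaboxbom {adjective}; 5:thaash {noun,adverb}; 6:zisnarp {adverb}; 7:goulaul {noun}; 8:thaash {noun,adverb}.
One satisfying assignment: noun adverb adverb adjective adverb adverb noun noun.
Verifying each rule — rule 1 satisfied; rule 2 satisfied; rule 3 satisfied; rule 4 satisfied.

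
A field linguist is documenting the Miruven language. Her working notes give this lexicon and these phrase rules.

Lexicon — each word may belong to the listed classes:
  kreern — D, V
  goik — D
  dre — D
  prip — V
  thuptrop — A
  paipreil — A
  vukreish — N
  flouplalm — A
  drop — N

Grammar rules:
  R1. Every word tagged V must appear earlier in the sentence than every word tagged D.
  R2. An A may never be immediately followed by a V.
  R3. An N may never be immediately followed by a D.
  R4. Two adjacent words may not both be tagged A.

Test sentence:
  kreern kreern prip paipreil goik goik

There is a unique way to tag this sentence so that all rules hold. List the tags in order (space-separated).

V V V A D D

Candidates per position — 1:kreern {D,V}; 2:kreern {D,V}; 3:prip {V}; 4:paipreil {A}; 5:goik {D}; 6:goik {D}.
If word 1 were D, no tagging could satisfy rule 1; so word 1 is V.
If word 2 were D, no tagging could satisfy rule 1; so word 2 is V.
So the tagging must be: V V V A D D.
Verifying each rule — rule 1 holds; rule 2 holds; rule 3 holds; rule 4 holds.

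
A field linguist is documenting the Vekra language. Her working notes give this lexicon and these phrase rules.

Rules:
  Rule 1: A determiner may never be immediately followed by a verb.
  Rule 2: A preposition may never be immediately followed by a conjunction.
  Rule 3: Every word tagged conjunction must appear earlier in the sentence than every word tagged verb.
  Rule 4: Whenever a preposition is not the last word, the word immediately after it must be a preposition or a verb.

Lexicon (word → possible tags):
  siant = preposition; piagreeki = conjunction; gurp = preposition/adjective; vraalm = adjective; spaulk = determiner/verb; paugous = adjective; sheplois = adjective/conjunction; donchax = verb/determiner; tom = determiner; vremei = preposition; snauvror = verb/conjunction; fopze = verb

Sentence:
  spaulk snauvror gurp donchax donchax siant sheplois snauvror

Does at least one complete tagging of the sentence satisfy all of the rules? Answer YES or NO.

NO

Candidates per position — 1:spaulk {determiner,verb}; 2:snauvror {verb,conjunction}; 3:gurp {preposition,adjective}; 4:donchax {verb,determiner}; 5:donchax {verb,determiner}; 6:siant {preposition}; 7:sheplois {adjective,conjunction}; 8:snauvror {verb,conjunction}.
Rule 4 cannot be satisfied by any choice of tags from the lexicon.
So there is no consistent tagging.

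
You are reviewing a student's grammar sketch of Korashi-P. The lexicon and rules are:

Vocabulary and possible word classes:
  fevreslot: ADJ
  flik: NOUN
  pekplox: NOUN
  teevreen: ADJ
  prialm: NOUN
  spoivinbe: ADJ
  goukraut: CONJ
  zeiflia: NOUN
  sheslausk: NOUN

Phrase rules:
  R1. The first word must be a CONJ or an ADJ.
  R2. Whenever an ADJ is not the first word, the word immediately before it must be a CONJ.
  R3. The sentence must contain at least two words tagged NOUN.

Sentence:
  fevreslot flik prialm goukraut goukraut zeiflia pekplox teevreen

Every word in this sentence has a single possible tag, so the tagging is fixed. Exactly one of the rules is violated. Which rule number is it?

Fixed tagging: ADJ NOUN NOUN CONJ CONJ NOUN NOUN ADJ.
Rule check: R1 pass, R2 fail, R3 pass.
Only rule 2 fails.

2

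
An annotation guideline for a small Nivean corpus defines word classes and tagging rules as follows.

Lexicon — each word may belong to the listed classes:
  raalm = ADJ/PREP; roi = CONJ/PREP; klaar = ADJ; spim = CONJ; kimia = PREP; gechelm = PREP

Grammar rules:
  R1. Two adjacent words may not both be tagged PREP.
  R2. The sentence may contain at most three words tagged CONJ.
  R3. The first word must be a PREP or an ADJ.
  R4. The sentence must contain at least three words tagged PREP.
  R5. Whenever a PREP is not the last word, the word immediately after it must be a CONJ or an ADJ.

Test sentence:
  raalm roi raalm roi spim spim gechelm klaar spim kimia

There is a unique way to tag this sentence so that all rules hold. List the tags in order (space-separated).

ADJ PREP ADJ PREP CONJ CONJ PREP ADJ CONJ PREP

Candidates per position — 1:raalm {ADJ,PREP}; 2:roi {CONJ,PREP}; 3:raalm {ADJ,PREP}; 4:roi {CONJ,PREP}; 5:spim {CONJ}; 6:spim {CONJ}; 7:gechelm {PREP}; 8:klaar {ADJ}; 9:spim {CONJ}; 10:kimia {PREP}.
Position 2: CONJ is ruled out by rule 2; that leaves PREP.
Position 3: PREP is ruled out by rule 1; that leaves ADJ.
Position 4: CONJ is ruled out by rule 2; that leaves PREP.
Position 1: PREP is ruled out by rule 1; that leaves ADJ.
So the tagging must be: ADJ PREP ADJ PREP CONJ CONJ PREP ADJ CONJ PREP.
Verifying each rule — rule 1 ✓; rule 2 ✓; rule 3 ✓; rule 4 ✓; rule 5 ✓.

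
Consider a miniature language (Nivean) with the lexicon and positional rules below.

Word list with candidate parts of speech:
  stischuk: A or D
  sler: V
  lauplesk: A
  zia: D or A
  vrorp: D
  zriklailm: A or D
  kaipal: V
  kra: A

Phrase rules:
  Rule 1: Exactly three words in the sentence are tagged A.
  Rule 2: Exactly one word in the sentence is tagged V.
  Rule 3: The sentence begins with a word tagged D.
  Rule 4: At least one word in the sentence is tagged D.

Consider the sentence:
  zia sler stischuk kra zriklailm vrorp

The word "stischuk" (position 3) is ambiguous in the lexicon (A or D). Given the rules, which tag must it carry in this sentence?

A

Candidates per position — 1:zia {D,A}; 2:sler {V}; 3:stischuk {A,D}; 4:kra {A}; 5:zriklailm {A,D}; 6:vrorp {D}.
Position 1: tagging it A would leave rule 3 unsatisfiable, so it must be D.
Position 3: tagging it D would leave rule 1 unsatisfiable, so it must be A.
Position 5: tagging it D would leave rule 1 unsatisfiable, so it must be A.
So the tagging must be: D V A A A D.
Rule-by-rule: rule 1 ok; rule 2 ok; rule 3 ok; rule 4 ok.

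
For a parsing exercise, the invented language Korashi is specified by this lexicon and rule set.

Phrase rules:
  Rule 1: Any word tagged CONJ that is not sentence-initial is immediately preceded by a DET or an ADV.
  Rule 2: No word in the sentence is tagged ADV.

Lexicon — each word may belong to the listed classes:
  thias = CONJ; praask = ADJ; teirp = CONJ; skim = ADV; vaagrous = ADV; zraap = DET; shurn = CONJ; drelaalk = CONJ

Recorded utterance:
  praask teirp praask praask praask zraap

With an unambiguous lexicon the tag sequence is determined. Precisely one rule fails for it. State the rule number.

1

Fixed tagging: ADJ CONJ ADJ ADJ ADJ DET.
Checking each rule: R1 fails, R2 ok.
Only rule 1 fails.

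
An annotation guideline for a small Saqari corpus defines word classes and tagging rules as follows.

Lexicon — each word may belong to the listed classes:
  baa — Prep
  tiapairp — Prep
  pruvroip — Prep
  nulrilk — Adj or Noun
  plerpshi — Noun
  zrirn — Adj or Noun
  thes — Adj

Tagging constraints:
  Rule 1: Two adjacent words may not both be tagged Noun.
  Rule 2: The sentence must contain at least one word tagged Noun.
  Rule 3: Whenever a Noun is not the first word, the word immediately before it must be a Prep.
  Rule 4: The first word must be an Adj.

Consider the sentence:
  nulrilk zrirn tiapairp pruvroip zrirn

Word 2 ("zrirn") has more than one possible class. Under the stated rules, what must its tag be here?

Candidates per position — 1:nulrilk {Adj,Noun}; 2:zrirn {Adj,Noun}; 3:tiapairp {Prep}; 4:pruvroip {Prep}; 5:zrirn {Adj,Noun}.
Position 1: Noun is ruled out by rule 4; that leaves Adj.
Position 2: Noun is ruled out by rule 3; that leaves Adj.
Position 5: Adj is ruled out by rule 2; that leaves Noun.
The only consistent sequence is: Adj Adj Prep Prep Noun.
Checking: rule 1 ok; rule 2 ok; rule 3 ok; rule 4 ok.

Adj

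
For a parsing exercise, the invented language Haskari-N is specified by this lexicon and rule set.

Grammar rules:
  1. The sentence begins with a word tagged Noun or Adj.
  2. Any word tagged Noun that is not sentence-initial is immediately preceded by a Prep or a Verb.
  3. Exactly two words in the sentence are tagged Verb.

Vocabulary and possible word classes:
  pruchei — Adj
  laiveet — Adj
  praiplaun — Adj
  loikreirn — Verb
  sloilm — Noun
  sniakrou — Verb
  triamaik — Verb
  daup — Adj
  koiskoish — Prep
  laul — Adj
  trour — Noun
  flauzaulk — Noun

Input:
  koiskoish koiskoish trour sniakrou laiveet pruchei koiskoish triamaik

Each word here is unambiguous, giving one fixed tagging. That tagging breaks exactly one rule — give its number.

1

Fixed tagging: Prep Prep Noun Verb Adj Adj Prep Verb.
Rule check: R1 violated, R2 holds, R3 holds.
Only rule 1 fails.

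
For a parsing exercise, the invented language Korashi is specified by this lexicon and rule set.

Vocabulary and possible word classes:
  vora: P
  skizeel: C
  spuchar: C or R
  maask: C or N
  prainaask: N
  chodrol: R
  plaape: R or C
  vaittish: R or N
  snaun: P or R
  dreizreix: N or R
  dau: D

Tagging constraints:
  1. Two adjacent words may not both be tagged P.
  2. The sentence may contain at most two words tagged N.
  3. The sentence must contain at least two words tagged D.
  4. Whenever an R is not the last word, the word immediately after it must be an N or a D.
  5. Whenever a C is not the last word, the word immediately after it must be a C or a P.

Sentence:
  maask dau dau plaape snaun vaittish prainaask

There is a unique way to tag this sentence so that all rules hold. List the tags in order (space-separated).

N D D C P R N

Candidates per position — 1:maask {C,N}; 2:dau {D}; 3:dau {D}; 4:plaape {R,C}; 5:snaun {P,R}; 6:vaittish {R,N}; 7:prainaask {N}.
Word 1 cannot be C — rule 5 would then fail for every completion. It is N.
Word 4 cannot be R — rule 4 would then fail for every completion. It is C.
Word 5 cannot be R — rule 5 would then fail for every completion. It is P.
Word 6 cannot be N — rule 2 would then fail for every completion. It is R.
That leaves exactly one tagging: N D D C P R N.
Check: rule 1 satisfied; rule 2 satisfied; rule 3 satisfied; rule 4 satisfied; rule 5 satisfied.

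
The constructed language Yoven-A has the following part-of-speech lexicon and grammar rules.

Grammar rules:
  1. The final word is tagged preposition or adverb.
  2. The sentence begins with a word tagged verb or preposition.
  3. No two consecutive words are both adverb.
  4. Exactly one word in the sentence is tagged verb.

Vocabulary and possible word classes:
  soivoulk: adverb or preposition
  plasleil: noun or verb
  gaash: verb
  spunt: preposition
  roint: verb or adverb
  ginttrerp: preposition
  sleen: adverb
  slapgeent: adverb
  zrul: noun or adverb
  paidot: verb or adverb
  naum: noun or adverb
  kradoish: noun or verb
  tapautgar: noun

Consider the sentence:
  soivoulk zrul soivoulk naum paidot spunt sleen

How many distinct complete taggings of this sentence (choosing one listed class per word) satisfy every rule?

5

Candidates per position — 1:soivoulk {adverb,preposition}; 2:zrul {noun,adverb}; 3:soivoulk {adverb,preposition}; 4:naum {noun,adverb}; 5:paidot {verb,adverb}; 6:spunt {preposition}; 7:sleen {adverb}.
There are 32 candidate sequences in total.
The sequences that satisfy every rule: preposition noun adverb noun verb preposition adverb; preposition noun preposition noun verb preposition adverb; preposition noun preposition adverb verb preposition adverb; preposition adverb preposition noun verb preposition adverb; preposition adverb preposition adverb verb preposition adverb.
Count = 5.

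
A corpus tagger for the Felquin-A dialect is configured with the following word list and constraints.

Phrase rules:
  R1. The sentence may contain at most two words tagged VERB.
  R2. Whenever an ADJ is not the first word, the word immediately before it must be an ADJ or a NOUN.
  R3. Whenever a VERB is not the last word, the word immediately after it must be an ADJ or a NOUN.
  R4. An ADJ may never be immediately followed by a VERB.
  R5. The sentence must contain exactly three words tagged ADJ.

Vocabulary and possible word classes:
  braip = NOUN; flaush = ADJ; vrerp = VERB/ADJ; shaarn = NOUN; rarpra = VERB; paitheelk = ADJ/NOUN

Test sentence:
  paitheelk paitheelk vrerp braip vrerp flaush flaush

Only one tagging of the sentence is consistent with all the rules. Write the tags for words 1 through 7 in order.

NOUN NOUN VERB NOUN ADJ ADJ ADJ

Candidates per position — 1:paitheelk {ADJ,NOUN}; 2:paitheelk {ADJ,NOUN}; 3:vrerp {VERB,ADJ}; 4:braip {NOUN}; 5:vrerp {VERB,ADJ}; 6:flaush {ADJ}; 7:flaush {ADJ}.
At position 5, choosing VERB makes rule 2 impossible to satisfy; hence ADJ.
At position 1, choosing ADJ makes rule 5 impossible to satisfy; hence NOUN.
At position 2, choosing ADJ makes rule 5 impossible to satisfy; hence NOUN.
At position 3, choosing ADJ makes rule 5 impossible to satisfy; hence VERB.
That leaves exactly one tagging: NOUN NOUN VERB NOUN ADJ ADJ ADJ.
Rule-by-rule: rule 1 ok; rule 2 ok; rule 3 ok; rule 4 ok; rule 5 ok.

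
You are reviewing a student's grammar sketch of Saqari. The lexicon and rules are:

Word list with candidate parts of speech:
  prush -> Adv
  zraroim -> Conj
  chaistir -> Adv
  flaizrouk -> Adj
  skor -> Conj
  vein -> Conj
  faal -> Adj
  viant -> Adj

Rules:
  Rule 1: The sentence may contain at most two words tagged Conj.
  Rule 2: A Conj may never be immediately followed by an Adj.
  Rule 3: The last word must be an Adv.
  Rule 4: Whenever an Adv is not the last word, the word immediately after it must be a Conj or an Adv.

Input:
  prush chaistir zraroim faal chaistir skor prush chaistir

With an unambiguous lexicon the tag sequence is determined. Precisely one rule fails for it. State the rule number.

2

Fixed tagging: Adv Adv Conj Adj Adv Conj Adv Adv.
Applying the rules: R1 ok, R2 fails, R3 ok, R4 ok.
Only rule 2 fails.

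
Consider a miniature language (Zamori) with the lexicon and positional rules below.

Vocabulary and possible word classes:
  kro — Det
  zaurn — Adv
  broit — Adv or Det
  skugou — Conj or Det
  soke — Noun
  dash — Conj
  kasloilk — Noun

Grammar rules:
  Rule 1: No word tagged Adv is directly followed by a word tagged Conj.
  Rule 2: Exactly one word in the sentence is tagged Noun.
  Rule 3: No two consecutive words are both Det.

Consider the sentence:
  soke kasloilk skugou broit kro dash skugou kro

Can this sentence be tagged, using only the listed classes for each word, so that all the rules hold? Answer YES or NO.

NO

Candidates per position — 1:soke {Noun}; 2:kasloilk {Noun}; 3:skugou {Conj,Det}; 4:broit {Adv,Det}; 5:kro {Det}; 6:dash {Conj}; 7:skugou {Conj,Det}; 8:kro {Det}.
Rule 2 cannot be satisfied by any choice of tags from the lexicon.
So there is no consistent tagging.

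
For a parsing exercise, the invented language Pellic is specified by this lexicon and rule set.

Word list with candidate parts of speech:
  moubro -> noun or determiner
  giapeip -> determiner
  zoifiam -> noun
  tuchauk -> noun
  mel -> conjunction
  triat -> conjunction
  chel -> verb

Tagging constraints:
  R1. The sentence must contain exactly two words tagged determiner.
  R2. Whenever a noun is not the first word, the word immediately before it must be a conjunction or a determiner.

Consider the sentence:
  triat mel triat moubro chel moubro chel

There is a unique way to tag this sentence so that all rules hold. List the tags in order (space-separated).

Candidates per position — 1:triat {conjunction}; 2:mel {conjunction}; 3:triat {conjunction}; 4:moubro {noun,determiner}; 5:chel {verb}; 6:moubro {noun,determiner}; 7:chel {verb}.
Word 4 cannot be noun — rule 1 would then fail for every completion. It is determiner.
Word 6 cannot be noun — rule 1 would then fail for every completion. It is determiner.
The only consistent sequence is: conjunction conjunction conjunction determiner verb determiner verb.
Rule-by-rule: rule 1 ✓; rule 2 ✓.

conjunction conjunction conjunction determiner verb determiner verb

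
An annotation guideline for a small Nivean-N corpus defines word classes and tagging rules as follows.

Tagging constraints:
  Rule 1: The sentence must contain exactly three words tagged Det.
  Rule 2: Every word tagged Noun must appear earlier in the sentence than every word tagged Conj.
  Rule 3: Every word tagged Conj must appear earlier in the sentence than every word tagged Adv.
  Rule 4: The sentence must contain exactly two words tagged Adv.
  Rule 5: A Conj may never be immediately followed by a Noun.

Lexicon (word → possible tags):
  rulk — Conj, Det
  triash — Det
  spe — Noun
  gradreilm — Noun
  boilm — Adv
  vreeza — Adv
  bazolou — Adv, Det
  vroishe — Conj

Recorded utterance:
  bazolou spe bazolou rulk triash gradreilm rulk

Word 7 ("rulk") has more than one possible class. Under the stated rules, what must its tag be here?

Det

Candidates per position — 1:bazolou {Adv,Det}; 2:spe {Noun}; 3:bazolou {Adv,Det}; 4:rulk {Conj,Det}; 5:triash {Det}; 6:gradreilm {Noun}; 7:rulk {Conj,Det}.
Position 1: tagging it Det would leave rule 4 unsatisfiable, so it must be Adv.
Position 3: tagging it Det would leave rule 4 unsatisfiable, so it must be Adv.
Position 4: tagging it Conj would leave rule 1 unsatisfiable, so it must be Det.
Position 7: tagging it Conj would leave rule 1 unsatisfiable, so it must be Det.
The unique satisfying tagging is: Adv Noun Adv Det Det Noun Det.
Verifying each rule — rule 1 holds; rule 2 holds; rule 3 holds; rule 4 holds; rule 5 holds.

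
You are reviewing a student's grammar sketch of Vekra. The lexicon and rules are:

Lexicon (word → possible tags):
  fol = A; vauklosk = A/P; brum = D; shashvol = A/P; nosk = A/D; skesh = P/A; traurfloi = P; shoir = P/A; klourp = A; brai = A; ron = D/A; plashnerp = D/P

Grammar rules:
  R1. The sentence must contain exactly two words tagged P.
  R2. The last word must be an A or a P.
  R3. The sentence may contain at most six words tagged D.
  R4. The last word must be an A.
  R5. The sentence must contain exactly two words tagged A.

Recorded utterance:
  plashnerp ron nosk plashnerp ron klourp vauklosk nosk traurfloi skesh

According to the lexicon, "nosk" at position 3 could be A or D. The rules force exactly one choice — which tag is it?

D

Candidates per position — 1:plashnerp {D,P}; 2:ron {D,A}; 3:nosk {A,D}; 4:plashnerp {D,P}; 5:ron {D,A}; 6:klourp {A}; 7:vauklosk {A,P}; 8:nosk {A,D}; 9:traurfloi {P}; 10:skesh {P,A}.
Word 10 cannot be P — rule 4 would then fail for every completion. It is A.
Word 2 cannot be A — rule 5 would then fail for every completion. It is D.
Word 3 cannot be A — rule 5 would then fail for every completion. It is D.
Word 5 cannot be A — rule 5 would then fail for every completion. It is D.
Word 7 cannot be A — rule 5 would then fail for every completion. It is P.
Word 8 cannot be A — rule 5 would then fail for every completion. It is D.
Word 1 cannot be P — rule 1 would then fail for every completion. It is D.
Word 4 cannot be P — rule 1 would then fail for every completion. It is D.
That leaves exactly one tagging: D D D D D A P D P A.
Check: rule 1 satisfied; rule 2 satisfied; rule 3 satisfied; rule 4 satisfied; rule 5 satisfied.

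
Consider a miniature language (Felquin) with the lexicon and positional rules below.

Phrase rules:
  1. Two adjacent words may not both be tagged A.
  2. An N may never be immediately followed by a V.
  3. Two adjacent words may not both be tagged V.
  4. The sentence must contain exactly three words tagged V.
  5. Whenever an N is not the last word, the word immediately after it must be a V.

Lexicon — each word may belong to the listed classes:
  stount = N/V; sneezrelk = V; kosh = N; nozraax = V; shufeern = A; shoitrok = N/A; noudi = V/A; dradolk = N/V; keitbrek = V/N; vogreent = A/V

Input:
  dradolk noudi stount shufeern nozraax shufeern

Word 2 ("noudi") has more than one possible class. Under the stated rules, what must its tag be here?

Candidates per position — 1:dradolk {N,V}; 2:noudi {V,A}; 3:stount {N,V}; 4:shufeern {A}; 5:nozraax {V}; 6:shufeern {A}.
If word 3 were N, no tagging could satisfy rule 5; so word 3 is V.
If word 2 were V, no tagging could satisfy rule 3; so word 2 is A.
If word 1 were N, no tagging could satisfy rule 4; so word 1 is V.
So the tagging must be: V A V A V A.
Verifying each rule — rule 1 holds; rule 2 holds; rule 3 holds; rule 4 holds; rule 5 holds.

A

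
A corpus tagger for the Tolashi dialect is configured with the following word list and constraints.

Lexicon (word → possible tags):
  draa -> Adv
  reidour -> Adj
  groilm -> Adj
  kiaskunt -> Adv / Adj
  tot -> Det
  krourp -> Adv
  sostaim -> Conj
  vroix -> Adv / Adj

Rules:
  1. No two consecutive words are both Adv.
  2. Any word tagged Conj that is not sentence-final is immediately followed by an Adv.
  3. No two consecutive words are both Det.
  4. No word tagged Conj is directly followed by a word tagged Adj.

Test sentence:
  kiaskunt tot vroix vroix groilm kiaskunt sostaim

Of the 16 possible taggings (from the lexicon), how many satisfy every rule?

12

Candidates per position — 1:kiaskunt {Adv,Adj}; 2:tot {Det}; 3:vroix {Adv,Adj}; 4:vroix {Adv,Adj}; 5:groilm {Adj}; 6:kiaskunt {Adv,Adj}; 7:sostaim {Conj}.
There are 16 candidate sequences in total.
Checking each against the rules leaves 12 sequences.
Count = 12.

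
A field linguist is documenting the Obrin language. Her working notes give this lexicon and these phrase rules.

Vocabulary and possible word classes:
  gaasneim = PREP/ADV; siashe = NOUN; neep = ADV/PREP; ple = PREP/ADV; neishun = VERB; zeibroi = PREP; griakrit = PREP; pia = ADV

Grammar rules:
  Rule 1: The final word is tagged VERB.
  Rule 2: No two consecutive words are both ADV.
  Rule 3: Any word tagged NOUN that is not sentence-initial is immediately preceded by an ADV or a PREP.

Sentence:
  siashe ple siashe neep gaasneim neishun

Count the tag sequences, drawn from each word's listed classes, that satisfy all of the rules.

Candidates per position — 1:siashe {NOUN}; 2:ple {PREP,ADV}; 3:siashe {NOUN}; 4:neep {ADV,PREP}; 5:gaasneim {PREP,ADV}; 6:neishun {VERB}.
There are 8 candidate sequences in total.
Checking each against the rules leaves 6 sequences.
Count = 6.

6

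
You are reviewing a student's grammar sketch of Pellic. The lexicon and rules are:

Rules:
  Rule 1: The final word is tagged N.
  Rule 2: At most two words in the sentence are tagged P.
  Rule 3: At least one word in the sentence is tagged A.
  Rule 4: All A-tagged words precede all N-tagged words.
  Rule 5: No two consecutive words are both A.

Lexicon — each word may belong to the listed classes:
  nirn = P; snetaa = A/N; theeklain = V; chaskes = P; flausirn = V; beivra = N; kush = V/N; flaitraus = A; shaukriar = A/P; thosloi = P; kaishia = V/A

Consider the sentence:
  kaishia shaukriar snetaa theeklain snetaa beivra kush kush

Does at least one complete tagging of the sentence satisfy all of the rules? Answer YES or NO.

YES

Candidates per position — 1:kaishia {V,A}; 2:shaukriar {A,P}; 3:snetaa {A,N}; 4:theeklain {V}; 5:snetaa {A,N}; 6:beivra {N}; 7:kush {V,N}; 8:kush {V,N}.
One satisfying assignment: A P A V A N V N.
Check: rule 1 ok; rule 2 ok; rule 3 ok; rule 4 ok; rule 5 ok.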